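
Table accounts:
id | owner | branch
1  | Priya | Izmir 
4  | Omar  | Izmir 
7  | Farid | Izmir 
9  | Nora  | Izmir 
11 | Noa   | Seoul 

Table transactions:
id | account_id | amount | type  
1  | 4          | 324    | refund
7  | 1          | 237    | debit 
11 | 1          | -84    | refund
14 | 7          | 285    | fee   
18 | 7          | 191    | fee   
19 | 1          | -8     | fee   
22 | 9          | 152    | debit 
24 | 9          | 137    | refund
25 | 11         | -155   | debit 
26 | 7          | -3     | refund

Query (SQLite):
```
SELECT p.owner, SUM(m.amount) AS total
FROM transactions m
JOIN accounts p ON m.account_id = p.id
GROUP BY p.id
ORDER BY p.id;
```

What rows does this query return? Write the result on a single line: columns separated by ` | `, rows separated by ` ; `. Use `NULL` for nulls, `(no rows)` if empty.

Priya | 145 ; Omar | 324 ; Farid | 473 ; Nora | 289 ; Noa | -155

Join each transactions row to its accounts via account_id.
Group joined rows by accounts.id; compute SUM(m.amount) per group.
  1: ids {7, 11, 19} → SUM(m.amount)=145
  4: ids {1} → SUM(m.amount)=324
  7: ids {14, 18, 26} → SUM(m.amount)=473
  9: ids {22, 24} → SUM(m.amount)=289
  11: ids {25} → SUM(m.amount)=-155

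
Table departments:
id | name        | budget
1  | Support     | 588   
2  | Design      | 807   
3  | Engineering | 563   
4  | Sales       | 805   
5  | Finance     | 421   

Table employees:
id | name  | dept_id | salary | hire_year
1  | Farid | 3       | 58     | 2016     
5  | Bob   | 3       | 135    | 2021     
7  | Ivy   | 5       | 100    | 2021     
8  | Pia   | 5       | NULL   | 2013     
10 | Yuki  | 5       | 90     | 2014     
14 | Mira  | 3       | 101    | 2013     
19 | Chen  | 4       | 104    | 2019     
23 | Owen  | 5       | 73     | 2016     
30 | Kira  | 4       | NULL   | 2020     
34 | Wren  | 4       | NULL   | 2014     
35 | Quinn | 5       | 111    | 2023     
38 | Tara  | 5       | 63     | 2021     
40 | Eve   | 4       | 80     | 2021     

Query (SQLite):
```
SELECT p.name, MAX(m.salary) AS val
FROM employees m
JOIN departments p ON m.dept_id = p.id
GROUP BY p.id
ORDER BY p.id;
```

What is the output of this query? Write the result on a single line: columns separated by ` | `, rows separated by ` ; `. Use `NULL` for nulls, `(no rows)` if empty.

Join each employees row to its departments via dept_id.
Group joined rows by departments.id; compute MAX(m.salary) per group.
  3: ids {1, 5, 14} → MAX(m.salary)=135
  4: ids {19, 30, 34, 40} → MAX(m.salary)=104
  5: ids {7, 8, 10, 23, 35, 38} → MAX(m.salary)=111

Engineering | 135 ; Sales | 104 ; Finance | 111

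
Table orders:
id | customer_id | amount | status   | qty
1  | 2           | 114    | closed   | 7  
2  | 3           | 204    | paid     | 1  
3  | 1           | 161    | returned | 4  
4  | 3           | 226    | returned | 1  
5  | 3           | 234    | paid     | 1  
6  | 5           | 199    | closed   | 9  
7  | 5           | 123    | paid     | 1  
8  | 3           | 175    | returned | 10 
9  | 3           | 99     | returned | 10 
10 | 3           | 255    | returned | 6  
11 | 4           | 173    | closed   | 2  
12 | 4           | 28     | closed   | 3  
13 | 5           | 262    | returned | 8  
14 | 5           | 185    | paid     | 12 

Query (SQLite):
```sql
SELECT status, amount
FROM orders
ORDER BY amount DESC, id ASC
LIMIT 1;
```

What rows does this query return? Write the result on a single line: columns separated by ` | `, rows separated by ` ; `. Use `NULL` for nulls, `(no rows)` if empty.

returned | 262

Sort by amount desc, tiebreak id asc: (262, id=13), (255, id=10), (234, id=5), (226, id=4) …. Take first 1.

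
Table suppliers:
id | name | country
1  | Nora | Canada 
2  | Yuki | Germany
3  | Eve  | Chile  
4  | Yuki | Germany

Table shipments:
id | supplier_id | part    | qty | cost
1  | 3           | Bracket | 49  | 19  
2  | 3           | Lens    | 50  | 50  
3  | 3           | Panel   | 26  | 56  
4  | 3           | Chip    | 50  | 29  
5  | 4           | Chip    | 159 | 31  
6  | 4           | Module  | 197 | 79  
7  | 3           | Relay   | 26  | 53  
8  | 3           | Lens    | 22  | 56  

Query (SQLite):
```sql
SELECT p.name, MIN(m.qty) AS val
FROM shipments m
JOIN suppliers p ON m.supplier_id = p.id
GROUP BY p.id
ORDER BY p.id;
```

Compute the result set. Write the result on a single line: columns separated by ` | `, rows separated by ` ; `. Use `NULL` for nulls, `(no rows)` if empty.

Eve | 22 ; Yuki | 159

Join each shipments row to its suppliers via supplier_id.
Group joined rows by suppliers.id; compute MIN(m.qty) per group.
  3: ids {1, 2, 3, 4, 7, 8} → MIN(m.qty)=22
  4: ids {5, 6} → MIN(m.qty)=159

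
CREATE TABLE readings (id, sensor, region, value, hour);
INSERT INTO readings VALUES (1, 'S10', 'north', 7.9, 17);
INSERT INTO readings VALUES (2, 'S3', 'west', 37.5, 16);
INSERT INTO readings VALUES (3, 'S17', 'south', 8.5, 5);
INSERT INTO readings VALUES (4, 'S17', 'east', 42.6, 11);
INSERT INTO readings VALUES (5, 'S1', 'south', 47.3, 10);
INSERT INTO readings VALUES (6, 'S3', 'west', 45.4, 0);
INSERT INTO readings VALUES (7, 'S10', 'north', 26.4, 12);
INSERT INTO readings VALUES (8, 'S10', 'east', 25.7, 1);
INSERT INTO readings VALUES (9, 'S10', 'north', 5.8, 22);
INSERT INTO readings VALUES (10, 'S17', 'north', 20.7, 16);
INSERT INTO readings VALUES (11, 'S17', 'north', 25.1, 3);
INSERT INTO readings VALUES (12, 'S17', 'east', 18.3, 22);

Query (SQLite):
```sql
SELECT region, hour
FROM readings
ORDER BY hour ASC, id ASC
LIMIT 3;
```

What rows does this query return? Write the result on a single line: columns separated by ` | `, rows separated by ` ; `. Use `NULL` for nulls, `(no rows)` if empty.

west | 0 ; east | 1 ; north | 3

Sort by hour asc, tiebreak id asc: (0, id=6), (1, id=8), (3, id=11), (5, id=3), (10, id=5), (11, id=4) …. Take first 3.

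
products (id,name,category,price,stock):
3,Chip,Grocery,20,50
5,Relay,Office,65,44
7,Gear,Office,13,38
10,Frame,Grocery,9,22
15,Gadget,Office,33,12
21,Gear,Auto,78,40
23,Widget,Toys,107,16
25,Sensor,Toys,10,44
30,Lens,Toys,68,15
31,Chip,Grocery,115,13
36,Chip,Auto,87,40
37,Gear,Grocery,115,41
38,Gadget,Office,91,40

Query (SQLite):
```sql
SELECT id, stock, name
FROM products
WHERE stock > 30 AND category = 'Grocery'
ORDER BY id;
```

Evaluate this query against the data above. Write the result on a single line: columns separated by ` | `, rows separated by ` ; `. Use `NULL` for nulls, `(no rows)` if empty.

3 | 50 | Chip ; 37 | 41 | Gear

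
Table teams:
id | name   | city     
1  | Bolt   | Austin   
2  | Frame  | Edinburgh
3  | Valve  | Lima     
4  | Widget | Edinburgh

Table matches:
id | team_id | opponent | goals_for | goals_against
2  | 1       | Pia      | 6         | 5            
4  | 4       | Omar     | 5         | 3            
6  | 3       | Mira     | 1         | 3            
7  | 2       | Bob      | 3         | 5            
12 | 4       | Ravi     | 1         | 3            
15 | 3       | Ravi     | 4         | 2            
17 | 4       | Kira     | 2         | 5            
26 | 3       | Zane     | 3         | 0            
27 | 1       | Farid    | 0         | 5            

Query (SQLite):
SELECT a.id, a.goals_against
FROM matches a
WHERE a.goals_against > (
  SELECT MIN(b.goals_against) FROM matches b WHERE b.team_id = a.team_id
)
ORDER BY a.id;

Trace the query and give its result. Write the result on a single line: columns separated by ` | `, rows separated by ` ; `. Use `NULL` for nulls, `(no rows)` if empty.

6 | 3 ; 15 | 2 ; 17 | 5

For each matches row a, compute MIN(goals_against) over rows sharing a.team_id.
Keep row a if a.goals_against > that per-group MIN.
  team_id=1: MIN(goals_against) = 5
  team_id=2: MIN(goals_against) = 5
  team_id=3: MIN(goals_against) = 0
  team_id=4: MIN(goals_against) = 3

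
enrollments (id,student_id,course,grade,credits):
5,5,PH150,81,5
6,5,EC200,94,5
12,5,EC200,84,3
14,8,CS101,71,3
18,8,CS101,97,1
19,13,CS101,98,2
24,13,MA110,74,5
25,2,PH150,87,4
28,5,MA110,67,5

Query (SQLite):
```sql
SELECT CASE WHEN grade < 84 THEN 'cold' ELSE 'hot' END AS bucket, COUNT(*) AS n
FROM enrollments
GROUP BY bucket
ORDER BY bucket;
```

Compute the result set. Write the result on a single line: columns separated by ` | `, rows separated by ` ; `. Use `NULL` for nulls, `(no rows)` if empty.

cold | 4 ; hot | 5

Bucket rows by grade < 84 → 'cold' else 'hot'; count each bucket.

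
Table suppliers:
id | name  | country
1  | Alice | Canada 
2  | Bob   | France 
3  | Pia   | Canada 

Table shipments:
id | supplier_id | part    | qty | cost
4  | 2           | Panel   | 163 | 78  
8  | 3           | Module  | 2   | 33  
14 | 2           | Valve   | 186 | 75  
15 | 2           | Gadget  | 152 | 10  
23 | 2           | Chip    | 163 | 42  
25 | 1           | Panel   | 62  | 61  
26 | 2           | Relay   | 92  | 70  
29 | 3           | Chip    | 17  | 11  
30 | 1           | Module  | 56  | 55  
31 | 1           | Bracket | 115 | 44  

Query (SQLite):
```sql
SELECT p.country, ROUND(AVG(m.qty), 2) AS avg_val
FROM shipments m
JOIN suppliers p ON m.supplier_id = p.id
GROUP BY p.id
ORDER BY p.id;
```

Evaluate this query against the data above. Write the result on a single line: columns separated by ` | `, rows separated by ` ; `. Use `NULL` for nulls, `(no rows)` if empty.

Canada | 77.67 ; France | 151.2 ; Canada | 9.5

Join each shipments row to its suppliers via supplier_id.
Group joined rows by suppliers.id; compute ROUND(AVG(m.qty), 2) per group.
  1: ids {25, 30, 31} → ROUND(AVG(m.qty), 2)=77.67
  2: ids {4, 14, 15, 23, 26} → ROUND(AVG(m.qty), 2)=151.2
  3: ids {8, 29} → ROUND(AVG(m.qty), 2)=9.5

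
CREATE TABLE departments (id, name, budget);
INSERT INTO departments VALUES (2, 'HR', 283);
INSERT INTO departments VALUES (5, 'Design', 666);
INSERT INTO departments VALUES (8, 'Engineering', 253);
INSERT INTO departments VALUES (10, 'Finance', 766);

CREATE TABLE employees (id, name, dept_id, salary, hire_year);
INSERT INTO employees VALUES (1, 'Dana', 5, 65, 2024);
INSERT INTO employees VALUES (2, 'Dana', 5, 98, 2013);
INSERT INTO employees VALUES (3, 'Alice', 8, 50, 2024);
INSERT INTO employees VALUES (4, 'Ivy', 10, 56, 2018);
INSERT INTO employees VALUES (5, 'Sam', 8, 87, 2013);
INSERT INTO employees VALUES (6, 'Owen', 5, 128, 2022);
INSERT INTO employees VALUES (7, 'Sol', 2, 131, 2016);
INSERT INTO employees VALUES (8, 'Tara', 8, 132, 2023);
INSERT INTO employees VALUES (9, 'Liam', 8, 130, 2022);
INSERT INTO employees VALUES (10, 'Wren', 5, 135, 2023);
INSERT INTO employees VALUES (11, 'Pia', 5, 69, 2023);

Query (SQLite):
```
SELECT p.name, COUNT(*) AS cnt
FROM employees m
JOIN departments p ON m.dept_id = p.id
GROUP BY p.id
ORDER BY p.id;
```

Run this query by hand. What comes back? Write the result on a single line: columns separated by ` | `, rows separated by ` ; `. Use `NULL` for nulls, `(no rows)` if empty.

HR | 1 ; Design | 5 ; Engineering | 4 ; Finance | 1

Join each employees row to its departments via dept_id.
Group joined rows by departments.id; compute COUNT(*) per group.
  2: ids {7} → COUNT(*)=1
  5: ids {1, 2, 6, 10, 11} → COUNT(*)=5
  8: ids {3, 5, 8, 9} → COUNT(*)=4
  10: ids {4} → COUNT(*)=1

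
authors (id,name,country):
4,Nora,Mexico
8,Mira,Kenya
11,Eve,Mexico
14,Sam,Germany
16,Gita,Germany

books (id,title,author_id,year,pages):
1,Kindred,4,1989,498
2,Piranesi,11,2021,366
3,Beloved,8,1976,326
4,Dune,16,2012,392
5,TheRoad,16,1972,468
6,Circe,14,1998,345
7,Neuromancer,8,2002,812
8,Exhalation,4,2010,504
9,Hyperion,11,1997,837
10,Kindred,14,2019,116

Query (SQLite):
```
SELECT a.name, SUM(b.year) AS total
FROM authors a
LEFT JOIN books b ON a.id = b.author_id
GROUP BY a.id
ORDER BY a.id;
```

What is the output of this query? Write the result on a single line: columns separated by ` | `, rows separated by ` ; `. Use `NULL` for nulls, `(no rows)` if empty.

LEFT JOIN keeps every authors row; unmatched ones get NULL for books columns.
Group by authors.id and compute SUM(b.year). SUM over an all-NULL group is NULL.
  4: ids {1, 8} → SUM(b.year)=3999
  8: ids {3, 7} → SUM(b.year)=3978
  11: ids {2, 9} → SUM(b.year)=4018
  14: ids {6, 10} → SUM(b.year)=4017
  16: ids {4, 5} → SUM(b.year)=3984

Nora | 3999 ; Mira | 3978 ; Eve | 4018 ; Sam | 4017 ; Gita | 3984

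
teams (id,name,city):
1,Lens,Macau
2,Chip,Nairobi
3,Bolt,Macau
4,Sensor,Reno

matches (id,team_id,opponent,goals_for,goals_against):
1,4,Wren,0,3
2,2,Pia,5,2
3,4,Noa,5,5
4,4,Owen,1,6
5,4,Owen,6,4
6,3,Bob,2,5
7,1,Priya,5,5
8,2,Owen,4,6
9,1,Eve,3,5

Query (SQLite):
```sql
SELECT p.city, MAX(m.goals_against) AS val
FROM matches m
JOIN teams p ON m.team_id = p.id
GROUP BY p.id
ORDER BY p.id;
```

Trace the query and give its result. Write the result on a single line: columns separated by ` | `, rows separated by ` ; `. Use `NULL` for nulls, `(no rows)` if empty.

Macau | 5 ; Nairobi | 6 ; Macau | 5 ; Reno | 6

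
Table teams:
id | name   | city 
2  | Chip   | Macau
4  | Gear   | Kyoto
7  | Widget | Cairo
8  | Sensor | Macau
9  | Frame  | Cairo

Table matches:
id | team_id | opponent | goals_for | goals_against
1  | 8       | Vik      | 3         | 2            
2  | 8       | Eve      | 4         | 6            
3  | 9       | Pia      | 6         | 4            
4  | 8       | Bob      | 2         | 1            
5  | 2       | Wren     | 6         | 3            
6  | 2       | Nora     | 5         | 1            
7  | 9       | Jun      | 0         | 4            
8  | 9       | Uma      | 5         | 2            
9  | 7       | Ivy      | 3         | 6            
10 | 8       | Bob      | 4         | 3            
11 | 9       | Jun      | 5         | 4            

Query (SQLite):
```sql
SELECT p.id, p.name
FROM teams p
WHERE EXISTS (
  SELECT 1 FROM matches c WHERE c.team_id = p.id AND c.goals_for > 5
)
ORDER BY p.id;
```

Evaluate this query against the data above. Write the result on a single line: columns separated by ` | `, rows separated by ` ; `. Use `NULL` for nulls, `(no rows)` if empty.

2 | Chip ; 9 | Frame

For each teams row, check whether any matches with matching team_id has goals_for > 5.
Keep rows where that is true.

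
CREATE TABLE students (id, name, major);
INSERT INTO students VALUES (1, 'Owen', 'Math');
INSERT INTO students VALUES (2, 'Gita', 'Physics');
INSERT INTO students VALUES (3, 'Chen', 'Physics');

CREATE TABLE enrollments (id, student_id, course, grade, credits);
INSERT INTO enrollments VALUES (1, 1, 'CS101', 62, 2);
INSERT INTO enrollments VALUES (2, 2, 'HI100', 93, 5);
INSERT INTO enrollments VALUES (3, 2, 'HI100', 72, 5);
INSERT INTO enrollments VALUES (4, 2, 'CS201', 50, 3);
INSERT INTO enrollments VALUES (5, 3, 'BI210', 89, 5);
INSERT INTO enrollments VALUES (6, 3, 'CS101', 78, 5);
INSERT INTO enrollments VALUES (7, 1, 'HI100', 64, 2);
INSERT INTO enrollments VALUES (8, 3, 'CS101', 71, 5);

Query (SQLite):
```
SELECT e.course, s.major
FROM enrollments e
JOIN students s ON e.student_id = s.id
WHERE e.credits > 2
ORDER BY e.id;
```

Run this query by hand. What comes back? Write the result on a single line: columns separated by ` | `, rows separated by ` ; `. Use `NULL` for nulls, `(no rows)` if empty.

HI100 | Physics ; HI100 | Physics ; CS201 | Physics ; BI210 | Physics ; CS101 | Physics ; CS101 | Physics

Each enrollments row matches the students row where student_id = students.id.
Then keep rows with e.credits > 2.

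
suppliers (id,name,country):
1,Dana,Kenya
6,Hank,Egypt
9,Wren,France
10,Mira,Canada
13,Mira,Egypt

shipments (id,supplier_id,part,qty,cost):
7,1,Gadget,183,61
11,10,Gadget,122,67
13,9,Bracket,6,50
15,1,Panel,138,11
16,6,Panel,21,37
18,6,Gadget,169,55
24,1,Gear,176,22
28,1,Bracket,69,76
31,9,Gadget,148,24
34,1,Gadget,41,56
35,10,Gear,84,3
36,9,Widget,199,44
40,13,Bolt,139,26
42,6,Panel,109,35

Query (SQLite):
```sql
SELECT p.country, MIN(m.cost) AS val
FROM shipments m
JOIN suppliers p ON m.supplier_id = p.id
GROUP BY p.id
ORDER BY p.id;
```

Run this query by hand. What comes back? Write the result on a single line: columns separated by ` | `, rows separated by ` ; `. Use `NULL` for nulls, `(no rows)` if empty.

Kenya | 11 ; Egypt | 35 ; France | 24 ; Canada | 3 ; Egypt | 26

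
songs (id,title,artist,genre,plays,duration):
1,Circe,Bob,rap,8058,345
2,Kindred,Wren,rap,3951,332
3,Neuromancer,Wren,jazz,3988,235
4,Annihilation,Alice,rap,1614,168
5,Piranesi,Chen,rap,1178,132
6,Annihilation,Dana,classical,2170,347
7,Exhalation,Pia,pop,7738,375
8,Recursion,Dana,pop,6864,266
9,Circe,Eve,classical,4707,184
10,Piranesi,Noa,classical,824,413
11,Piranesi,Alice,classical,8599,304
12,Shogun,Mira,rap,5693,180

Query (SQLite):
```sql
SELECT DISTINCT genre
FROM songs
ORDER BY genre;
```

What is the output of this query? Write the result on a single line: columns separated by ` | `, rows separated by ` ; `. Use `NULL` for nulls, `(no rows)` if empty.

Collect distinct genre values from songs.

classical ; jazz ; pop ; rap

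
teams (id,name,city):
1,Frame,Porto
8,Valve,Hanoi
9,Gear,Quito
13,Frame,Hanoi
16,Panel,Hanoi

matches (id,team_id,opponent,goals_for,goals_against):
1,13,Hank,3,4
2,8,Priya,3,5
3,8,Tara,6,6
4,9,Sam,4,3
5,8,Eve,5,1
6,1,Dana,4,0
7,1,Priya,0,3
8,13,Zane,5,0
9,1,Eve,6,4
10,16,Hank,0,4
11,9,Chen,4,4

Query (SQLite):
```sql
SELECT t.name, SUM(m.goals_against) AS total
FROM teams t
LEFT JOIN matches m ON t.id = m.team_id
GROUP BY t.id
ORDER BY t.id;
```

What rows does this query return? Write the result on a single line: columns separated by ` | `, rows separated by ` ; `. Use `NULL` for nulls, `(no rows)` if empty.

Frame | 7 ; Valve | 12 ; Gear | 7 ; Frame | 4 ; Panel | 4

LEFT JOIN keeps every teams row; unmatched ones get NULL for matches columns.
Group by teams.id and compute SUM(m.goals_against). SUM over an all-NULL group is NULL.
  1: ids {6, 7, 9} → SUM(m.goals_against)=7
  8: ids {2, 3, 5} → SUM(m.goals_against)=12
  9: ids {4, 11} → SUM(m.goals_against)=7
  13: ids {1, 8} → SUM(m.goals_against)=4
  16: ids {10} → SUM(m.goals_against)=4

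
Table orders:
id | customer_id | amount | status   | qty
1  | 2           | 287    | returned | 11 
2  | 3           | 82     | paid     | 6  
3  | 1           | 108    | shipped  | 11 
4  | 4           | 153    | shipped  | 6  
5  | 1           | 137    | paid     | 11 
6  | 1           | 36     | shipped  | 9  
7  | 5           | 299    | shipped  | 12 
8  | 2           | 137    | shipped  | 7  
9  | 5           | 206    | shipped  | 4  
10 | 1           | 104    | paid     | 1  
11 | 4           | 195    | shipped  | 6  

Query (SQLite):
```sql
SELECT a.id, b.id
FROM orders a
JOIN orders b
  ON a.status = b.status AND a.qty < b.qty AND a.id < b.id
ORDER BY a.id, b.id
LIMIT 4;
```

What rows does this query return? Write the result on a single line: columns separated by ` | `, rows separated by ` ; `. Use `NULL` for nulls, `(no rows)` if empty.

Pairs (a,b) with same status, a.qty < b.qty, a.id < b.id.
status groups: paid:{2,5,10} returned:{1} shipped:{3,4,6,7,8,9,11}
Ordered by (a.id, b.id); first 4.

2 | 5 ; 3 | 7 ; 4 | 6 ; 4 | 7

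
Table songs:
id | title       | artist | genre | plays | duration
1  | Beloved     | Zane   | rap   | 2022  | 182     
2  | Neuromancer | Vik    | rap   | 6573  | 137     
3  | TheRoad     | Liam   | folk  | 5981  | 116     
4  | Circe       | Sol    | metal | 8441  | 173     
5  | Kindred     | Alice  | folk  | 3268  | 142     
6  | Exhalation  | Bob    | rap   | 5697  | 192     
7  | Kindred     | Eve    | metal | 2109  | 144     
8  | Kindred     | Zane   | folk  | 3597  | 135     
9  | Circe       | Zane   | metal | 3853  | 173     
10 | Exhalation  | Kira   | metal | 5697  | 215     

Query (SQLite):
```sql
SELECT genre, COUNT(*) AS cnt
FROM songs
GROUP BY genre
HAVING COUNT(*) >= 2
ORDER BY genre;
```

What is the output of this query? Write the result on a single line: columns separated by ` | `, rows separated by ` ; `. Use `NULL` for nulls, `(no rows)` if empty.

Partition songs by genre; compute COUNT(*) within each group.
HAVING: keep groups with count ≥ 2.
  folk: ids {3, 5, 8} → COUNT(*)=3
  metal: ids {4, 7, 9, 10} → COUNT(*)=4
  rap: ids {1, 2, 6} → COUNT(*)=3

folk | 3 ; metal | 4 ; rap | 3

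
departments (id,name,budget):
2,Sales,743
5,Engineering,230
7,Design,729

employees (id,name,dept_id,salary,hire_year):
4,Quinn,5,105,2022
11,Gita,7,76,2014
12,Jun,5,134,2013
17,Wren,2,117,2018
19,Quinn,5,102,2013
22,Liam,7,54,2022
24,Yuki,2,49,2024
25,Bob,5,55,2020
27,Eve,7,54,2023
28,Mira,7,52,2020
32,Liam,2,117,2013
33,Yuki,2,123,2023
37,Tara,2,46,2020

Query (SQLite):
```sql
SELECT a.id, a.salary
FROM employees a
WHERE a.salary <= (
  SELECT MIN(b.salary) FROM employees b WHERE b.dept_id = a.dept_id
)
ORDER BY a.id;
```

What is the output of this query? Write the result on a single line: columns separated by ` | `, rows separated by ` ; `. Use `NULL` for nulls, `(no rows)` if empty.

For each employees row a, compute MIN(salary) over rows sharing a.dept_id.
Keep row a if a.salary <= that per-group MIN.
  dept_id=2: MIN(salary) = 46
  dept_id=5: MIN(salary) = 55
  dept_id=7: MIN(salary) = 52

25 | 55 ; 28 | 52 ; 37 | 46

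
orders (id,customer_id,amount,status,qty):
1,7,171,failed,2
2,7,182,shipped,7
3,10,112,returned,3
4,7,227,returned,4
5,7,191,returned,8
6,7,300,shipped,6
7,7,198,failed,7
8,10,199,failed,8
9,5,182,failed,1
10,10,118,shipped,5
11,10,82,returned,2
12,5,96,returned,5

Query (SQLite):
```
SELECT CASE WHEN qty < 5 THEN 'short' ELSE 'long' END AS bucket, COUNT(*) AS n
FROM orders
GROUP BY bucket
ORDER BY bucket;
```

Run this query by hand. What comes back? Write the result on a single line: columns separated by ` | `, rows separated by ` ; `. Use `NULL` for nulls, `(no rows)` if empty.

Bucket rows by qty < 5 → 'short' else 'long'; count each bucket.

long | 7 ; short | 5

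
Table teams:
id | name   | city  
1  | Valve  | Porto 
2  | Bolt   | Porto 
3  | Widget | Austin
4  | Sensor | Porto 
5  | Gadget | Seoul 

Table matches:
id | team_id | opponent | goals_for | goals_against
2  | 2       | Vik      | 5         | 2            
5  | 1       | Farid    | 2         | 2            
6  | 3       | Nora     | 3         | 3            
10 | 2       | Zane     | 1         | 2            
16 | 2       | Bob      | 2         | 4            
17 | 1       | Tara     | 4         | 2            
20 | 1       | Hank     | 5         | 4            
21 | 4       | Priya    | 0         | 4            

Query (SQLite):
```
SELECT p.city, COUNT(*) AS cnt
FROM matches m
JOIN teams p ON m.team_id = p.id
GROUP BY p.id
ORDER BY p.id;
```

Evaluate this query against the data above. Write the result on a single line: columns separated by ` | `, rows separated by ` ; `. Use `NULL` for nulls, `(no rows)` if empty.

Porto | 3 ; Porto | 3 ; Austin | 1 ; Porto | 1

Join each matches row to its teams via team_id.
Group joined rows by teams.id; compute COUNT(*) per group.
  1: ids {5, 17, 20} → COUNT(*)=3
  2: ids {2, 10, 16} → COUNT(*)=3
  3: ids {6} → COUNT(*)=1
  4: ids {21} → COUNT(*)=1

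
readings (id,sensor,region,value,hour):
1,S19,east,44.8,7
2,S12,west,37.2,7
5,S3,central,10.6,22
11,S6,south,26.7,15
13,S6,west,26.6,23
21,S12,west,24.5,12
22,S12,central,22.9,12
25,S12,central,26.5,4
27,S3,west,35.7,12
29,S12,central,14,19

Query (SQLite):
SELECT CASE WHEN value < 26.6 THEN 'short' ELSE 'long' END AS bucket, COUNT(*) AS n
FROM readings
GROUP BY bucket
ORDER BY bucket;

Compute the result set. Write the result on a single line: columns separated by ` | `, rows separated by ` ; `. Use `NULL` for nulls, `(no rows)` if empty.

long | 5 ; short | 5

Bucket rows by value < 26.6 → 'short' else 'long'; count each bucket.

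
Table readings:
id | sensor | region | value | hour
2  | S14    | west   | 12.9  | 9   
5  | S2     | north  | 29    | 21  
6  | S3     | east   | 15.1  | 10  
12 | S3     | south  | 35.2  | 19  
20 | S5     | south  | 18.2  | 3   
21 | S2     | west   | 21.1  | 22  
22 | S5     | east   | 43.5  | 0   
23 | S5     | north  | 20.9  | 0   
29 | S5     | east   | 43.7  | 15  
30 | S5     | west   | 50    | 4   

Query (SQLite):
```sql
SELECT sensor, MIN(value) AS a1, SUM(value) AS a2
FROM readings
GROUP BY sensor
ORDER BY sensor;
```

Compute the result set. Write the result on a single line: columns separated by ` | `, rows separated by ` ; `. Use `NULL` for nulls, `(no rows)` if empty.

S14 | 12.9 | 12.9 ; S2 | 21.1 | 50.1 ; S3 | 15.1 | 50.3 ; S5 | 18.2 | 176.3

Group readings by sensor.
Per group compute: MIN(value), SUM(value).
  S14: ids {2} → MIN(value)=12.9, SUM(value)=12.9
  S2: ids {5, 21} → MIN(value)=21.1, SUM(value)=50.1
  S3: ids {6, 12} → MIN(value)=15.1, SUM(value)=50.3
  S5: ids {20, 22, 23, 29, 30} → MIN(value)=18.2, SUM(value)=176.3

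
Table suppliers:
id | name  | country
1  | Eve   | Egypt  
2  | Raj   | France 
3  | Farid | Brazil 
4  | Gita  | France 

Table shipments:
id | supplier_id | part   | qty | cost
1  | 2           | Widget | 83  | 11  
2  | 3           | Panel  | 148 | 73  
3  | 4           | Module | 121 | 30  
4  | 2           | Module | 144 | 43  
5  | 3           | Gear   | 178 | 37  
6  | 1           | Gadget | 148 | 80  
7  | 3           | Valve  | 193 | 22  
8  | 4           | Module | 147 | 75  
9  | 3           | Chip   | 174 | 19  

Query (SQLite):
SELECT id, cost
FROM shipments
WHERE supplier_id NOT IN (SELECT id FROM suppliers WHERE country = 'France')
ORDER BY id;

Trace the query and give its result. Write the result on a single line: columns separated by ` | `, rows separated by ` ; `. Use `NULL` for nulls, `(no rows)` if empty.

2 | 73 ; 5 | 37 ; 6 | 80 ; 7 | 22 ; 9 | 19

Inner query: suppliers.id where country = 'France'.
Outer: keep shipments rows whose supplier_id is not in that set.
Inner query → {2, 4}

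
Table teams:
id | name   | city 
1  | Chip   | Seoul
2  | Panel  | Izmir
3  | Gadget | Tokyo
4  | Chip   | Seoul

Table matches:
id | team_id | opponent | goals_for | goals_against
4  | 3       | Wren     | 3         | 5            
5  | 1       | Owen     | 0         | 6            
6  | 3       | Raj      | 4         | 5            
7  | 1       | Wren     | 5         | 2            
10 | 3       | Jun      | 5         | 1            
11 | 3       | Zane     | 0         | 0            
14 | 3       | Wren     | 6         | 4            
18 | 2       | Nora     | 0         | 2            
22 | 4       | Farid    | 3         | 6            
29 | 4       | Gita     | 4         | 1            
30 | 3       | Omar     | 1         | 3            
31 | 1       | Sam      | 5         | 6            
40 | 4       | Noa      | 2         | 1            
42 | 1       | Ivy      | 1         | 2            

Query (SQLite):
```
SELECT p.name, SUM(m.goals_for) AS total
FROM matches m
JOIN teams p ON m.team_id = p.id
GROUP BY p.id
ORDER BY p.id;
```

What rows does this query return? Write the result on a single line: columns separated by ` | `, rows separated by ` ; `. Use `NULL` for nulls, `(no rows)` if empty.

Join each matches row to its teams via team_id.
Group joined rows by teams.id; compute SUM(m.goals_for) per group.
  1: ids {5, 7, 31, 42} → SUM(m.goals_for)=11
  2: ids {18} → SUM(m.goals_for)=0
  3: ids {4, 6, 10, 11, 14, 30} → SUM(m.goals_for)=19
  4: ids {22, 29, 40} → SUM(m.goals_for)=9

Chip | 11 ; Panel | 0 ; Gadget | 19 ; Chip | 9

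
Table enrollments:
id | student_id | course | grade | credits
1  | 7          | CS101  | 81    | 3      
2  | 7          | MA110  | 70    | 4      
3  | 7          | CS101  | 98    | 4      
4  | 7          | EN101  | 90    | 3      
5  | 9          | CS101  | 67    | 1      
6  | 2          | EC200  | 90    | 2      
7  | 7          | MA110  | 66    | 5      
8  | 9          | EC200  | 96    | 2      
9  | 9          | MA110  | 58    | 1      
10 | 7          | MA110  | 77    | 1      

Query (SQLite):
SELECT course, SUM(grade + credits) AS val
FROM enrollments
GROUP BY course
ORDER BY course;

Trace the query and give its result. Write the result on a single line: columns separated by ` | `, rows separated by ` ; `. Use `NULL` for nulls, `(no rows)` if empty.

CS101 | 254 ; EC200 | 190 ; EN101 | 93 ; MA110 | 282

For each row compute grade + credits.
Group by course; take SUM of the expression per group.
  CS101: ids {1, 3, 5} → SUM(grade + credits)=254
  EC200: ids {6, 8} → SUM(grade + credits)=190
  EN101: ids {4} → SUM(grade + credits)=93
  MA110: ids {2, 7, 9, 10} → SUM(grade + credits)=282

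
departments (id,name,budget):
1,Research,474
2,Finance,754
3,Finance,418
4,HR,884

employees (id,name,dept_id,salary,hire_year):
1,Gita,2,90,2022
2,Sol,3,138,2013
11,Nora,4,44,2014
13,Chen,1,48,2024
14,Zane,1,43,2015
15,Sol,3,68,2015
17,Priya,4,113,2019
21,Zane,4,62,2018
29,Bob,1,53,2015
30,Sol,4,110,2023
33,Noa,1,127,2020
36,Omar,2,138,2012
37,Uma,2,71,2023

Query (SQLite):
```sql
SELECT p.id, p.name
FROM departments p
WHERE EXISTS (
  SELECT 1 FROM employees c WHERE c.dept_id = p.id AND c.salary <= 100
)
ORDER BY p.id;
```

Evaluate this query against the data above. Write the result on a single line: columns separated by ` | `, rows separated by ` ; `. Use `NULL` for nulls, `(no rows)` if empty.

For each departments row, check whether any employees with matching dept_id has salary <= 100.
Keep rows where that is true.

1 | Research ; 2 | Finance ; 3 | Finance ; 4 | HR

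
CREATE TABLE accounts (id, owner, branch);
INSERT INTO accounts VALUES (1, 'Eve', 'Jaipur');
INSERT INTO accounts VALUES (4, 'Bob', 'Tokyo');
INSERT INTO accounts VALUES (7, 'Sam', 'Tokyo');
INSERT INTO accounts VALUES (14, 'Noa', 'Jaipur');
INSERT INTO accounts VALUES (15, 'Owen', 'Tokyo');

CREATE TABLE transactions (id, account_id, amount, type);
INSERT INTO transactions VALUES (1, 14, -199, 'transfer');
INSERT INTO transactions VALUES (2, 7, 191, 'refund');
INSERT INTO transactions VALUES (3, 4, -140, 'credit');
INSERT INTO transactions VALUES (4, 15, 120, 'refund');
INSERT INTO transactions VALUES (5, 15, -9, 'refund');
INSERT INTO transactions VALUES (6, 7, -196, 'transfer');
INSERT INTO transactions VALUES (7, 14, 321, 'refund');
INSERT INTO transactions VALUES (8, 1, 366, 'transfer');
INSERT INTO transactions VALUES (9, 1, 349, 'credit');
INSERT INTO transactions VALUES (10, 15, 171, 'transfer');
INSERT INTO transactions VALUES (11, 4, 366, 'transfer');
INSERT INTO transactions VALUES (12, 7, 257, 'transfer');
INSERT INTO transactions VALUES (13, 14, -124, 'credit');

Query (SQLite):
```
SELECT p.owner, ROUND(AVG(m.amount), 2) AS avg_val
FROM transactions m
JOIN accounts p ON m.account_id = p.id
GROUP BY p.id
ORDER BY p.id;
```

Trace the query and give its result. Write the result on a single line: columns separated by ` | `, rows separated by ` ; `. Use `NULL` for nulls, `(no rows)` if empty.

Join each transactions row to its accounts via account_id.
Group joined rows by accounts.id; compute ROUND(AVG(m.amount), 2) per group.
  1: ids {8, 9} → ROUND(AVG(m.amount), 2)=357.5
  4: ids {3, 11} → ROUND(AVG(m.amount), 2)=113
  7: ids {2, 6, 12} → ROUND(AVG(m.amount), 2)=84
  14: ids {1, 7, 13} → ROUND(AVG(m.amount), 2)=-0.67
  15: ids {4, 5, 10} → ROUND(AVG(m.amount), 2)=94

Eve | 357.5 ; Bob | 113 ; Sam | 84 ; Noa | -0.67 ; Owen | 94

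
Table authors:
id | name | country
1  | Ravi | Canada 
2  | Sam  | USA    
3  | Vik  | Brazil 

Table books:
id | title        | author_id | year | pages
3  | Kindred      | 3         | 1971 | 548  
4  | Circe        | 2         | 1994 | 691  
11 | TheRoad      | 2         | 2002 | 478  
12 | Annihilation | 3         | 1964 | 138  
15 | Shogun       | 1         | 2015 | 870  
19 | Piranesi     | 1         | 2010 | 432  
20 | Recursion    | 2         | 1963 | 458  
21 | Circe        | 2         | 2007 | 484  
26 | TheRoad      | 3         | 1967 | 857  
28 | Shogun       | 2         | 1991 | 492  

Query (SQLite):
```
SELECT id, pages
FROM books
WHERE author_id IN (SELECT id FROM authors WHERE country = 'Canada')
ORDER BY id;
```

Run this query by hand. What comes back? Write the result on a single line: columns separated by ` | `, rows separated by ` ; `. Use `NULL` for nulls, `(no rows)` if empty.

15 | 870 ; 19 | 432

Inner query: authors.id where country = 'Canada'.
Outer: keep books rows whose author_id is in that set.
Inner query → {1}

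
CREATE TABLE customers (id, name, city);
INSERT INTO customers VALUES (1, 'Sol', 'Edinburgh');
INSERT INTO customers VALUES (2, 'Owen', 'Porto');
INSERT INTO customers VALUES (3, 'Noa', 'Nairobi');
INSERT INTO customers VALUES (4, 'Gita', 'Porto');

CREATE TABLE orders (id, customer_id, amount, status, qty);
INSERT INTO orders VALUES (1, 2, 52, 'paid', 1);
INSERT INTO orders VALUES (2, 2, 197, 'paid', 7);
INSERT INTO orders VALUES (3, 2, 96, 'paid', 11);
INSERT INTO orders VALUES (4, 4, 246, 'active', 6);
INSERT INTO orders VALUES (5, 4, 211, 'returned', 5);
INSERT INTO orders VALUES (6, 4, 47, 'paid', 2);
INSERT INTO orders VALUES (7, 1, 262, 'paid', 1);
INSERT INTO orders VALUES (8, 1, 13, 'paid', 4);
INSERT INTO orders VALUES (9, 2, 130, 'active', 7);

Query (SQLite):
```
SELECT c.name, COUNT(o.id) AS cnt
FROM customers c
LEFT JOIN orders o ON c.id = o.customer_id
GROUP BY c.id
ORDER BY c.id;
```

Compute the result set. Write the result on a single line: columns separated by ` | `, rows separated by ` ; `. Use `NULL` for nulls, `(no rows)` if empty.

Sol | 2 ; Owen | 4 ; Noa | 0 ; Gita | 3

LEFT JOIN keeps every customers row; unmatched ones get NULL for orders columns.
Group by customers.id and compute COUNT(o.id). COUNT(col) of an all-NULL group is 0.
  1: ids {7, 8} → COUNT(o.id)=2
  2: ids {1, 2, 3, 9} → COUNT(o.id)=4
  3: ids {—} → COUNT(o.id)=0
  4: ids {4, 5, 6} → COUNT(o.id)=3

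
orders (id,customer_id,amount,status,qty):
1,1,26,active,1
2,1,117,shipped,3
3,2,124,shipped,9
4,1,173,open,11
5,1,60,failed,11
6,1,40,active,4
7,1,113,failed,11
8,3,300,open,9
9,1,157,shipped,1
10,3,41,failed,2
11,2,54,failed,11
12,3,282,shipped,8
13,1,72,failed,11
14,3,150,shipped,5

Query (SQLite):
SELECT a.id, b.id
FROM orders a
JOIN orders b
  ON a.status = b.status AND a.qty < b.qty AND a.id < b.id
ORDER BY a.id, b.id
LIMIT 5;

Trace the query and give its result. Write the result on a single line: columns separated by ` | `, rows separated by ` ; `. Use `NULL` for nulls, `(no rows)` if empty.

1 | 6 ; 2 | 3 ; 2 | 12 ; 2 | 14 ; 9 | 12

Pairs (a,b) with same status, a.qty < b.qty, a.id < b.id.
status groups: active:{1,6} failed:{5,7,10,11,13} open:{4,8} shipped:{2,3,9,12,14}
Ordered by (a.id, b.id); first 5.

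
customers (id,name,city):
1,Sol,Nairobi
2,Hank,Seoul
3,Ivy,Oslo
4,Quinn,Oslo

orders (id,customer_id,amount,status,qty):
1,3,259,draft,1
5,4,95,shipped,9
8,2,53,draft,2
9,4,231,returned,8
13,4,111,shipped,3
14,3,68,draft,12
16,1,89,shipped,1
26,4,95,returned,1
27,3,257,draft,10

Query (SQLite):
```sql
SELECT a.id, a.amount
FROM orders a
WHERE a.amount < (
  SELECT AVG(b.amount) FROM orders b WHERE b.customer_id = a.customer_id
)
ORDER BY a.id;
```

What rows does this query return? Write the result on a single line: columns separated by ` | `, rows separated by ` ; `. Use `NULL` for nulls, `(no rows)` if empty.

5 | 95 ; 13 | 111 ; 14 | 68 ; 26 | 95

For each orders row a, compute AVG(amount) over rows sharing a.customer_id.
Keep row a if a.amount < that per-group AVG.
  customer_id=1: AVG(amount) = 89.0
  customer_id=2: AVG(amount) = 53.0
  customer_id=3: AVG(amount) = 194.666667
  customer_id=4: AVG(amount) = 133.0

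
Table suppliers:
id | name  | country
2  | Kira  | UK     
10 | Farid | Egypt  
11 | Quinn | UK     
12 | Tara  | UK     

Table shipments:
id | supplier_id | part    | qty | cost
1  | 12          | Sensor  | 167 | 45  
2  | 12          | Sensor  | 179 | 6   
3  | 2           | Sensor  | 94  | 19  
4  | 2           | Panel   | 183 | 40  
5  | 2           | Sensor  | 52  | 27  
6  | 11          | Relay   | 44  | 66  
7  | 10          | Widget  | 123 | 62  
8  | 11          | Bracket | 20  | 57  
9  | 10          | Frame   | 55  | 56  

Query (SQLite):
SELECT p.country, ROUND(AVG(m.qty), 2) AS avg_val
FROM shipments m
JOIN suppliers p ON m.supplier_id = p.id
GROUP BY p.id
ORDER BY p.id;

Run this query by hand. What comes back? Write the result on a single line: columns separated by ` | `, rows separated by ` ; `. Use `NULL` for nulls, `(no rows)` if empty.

UK | 109.67 ; Egypt | 89 ; UK | 32 ; UK | 173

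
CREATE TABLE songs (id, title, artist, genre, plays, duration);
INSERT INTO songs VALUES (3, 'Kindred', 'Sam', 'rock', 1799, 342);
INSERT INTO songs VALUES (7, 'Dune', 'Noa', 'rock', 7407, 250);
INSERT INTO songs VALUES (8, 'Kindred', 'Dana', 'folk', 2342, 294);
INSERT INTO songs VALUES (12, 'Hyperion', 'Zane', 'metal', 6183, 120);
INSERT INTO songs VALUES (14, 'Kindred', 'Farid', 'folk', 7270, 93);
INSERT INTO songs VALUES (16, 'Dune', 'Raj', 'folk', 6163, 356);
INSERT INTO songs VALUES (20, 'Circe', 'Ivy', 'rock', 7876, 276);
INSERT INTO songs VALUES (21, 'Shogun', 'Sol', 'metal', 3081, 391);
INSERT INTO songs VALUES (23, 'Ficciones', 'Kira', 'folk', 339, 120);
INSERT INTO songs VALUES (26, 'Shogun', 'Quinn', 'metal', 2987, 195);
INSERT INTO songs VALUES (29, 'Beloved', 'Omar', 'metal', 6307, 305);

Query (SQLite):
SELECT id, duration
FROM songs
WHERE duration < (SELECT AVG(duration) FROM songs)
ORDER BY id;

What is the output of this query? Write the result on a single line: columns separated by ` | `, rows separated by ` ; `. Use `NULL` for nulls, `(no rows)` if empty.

12 | 120 ; 14 | 93 ; 23 | 120 ; 26 | 195

Scalar subquery: AVG(duration) over all songs rows = 249.272727 (≈; comparison uses full precision).
Keep rows where duration < that value.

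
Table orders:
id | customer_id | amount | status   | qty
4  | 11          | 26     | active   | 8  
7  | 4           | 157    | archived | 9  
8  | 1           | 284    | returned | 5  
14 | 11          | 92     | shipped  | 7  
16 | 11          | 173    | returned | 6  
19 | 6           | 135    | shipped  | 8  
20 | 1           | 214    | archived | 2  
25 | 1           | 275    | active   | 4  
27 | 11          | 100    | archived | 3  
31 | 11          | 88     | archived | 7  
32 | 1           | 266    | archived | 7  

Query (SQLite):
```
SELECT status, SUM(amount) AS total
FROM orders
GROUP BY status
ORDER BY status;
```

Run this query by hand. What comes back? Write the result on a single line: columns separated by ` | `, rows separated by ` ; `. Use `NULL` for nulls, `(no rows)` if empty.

active | 301 ; archived | 825 ; returned | 457 ; shipped | 227

Partition orders by status; compute SUM(amount) within each group.
  active: ids {4, 25} → SUM(amount)=301
  archived: ids {7, 20, 27, 31, 32} → SUM(amount)=825
  returned: ids {8, 16} → SUM(amount)=457
  shipped: ids {14, 19} → SUM(amount)=227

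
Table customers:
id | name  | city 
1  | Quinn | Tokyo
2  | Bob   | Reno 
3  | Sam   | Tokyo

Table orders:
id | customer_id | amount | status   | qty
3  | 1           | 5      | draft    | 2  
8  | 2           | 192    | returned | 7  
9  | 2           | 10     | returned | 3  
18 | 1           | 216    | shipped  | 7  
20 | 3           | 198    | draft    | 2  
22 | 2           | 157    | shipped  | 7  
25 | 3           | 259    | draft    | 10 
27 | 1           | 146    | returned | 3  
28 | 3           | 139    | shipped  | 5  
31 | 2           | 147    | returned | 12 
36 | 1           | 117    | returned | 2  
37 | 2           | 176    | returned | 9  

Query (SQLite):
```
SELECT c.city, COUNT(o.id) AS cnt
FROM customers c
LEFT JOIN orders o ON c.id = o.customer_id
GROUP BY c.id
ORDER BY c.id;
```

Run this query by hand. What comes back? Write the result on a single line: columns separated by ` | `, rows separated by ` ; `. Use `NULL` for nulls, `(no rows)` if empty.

LEFT JOIN keeps every customers row; unmatched ones get NULL for orders columns.
Group by customers.id and compute COUNT(o.id). COUNT(col) of an all-NULL group is 0.
  1: ids {3, 18, 27, 36} → COUNT(o.id)=4
  2: ids {8, 9, 22, 31, 37} → COUNT(o.id)=5
  3: ids {20, 25, 28} → COUNT(o.id)=3

Tokyo | 4 ; Reno | 5 ; Tokyo | 3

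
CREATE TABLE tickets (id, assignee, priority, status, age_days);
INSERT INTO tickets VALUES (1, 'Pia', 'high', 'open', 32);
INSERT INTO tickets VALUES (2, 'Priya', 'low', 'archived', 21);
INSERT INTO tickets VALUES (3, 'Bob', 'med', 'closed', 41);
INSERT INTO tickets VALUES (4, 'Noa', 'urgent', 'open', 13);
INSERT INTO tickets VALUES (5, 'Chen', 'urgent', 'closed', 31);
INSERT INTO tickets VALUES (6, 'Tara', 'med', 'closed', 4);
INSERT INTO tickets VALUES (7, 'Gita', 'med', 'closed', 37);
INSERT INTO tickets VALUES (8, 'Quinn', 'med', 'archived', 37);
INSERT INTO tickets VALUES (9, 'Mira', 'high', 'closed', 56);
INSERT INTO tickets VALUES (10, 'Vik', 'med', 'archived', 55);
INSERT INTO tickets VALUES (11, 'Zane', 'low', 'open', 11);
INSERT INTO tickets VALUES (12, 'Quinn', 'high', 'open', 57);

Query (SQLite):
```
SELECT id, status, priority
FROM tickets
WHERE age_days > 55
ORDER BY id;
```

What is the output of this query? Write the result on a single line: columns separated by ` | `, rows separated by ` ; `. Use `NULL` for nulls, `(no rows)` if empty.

age_days > 55: ids {9, 12}

9 | closed | high ; 12 | open | high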